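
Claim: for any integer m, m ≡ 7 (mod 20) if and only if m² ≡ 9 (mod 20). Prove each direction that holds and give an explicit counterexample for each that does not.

[⇒] Suppose m ≡ 7 (mod 20). Write m = 20j + 7. Then (20j + 7)² = 400j² + 280j + 49 = 20(20j² + 14j + 2) + 9, so m² ≡ 9 (mod 20).

[⇐] This fails: take m = 3. Then 3² = 9 ≡ 9 (mod 20), yet 3 ≡ 3 (mod 20), not 7.

Only the forward implication holds.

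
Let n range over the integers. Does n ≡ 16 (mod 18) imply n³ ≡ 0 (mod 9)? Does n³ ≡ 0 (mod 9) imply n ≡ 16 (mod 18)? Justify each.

(→) This fails: take n = 16. Then 16 ≡ 16 (mod 18), but 16³ = 4096 ≡ 1 (mod 9), not 0.

(←) This fails: take n = 0. Then 0³ = 0 ≡ 0 (mod 9), yet 0 ≡ 0 (mod 18), not 16.

Neither implication holds.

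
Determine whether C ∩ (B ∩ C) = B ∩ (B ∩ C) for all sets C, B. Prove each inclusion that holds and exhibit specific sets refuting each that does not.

Both inclusions hold; the sets are equal.

Reverse inclusion. Let x ∈ B ∩ (B ∩ C). Then x ∈ C ∩ B, from which x ∈ C ∩ (B ∩ C).

Forward inclusion. Let x ∈ C ∩ (B ∩ C). Then x ∈ C ∩ B, from which x ∈ B ∩ (B ∩ C).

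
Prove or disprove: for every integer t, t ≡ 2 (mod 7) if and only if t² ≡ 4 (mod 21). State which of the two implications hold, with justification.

Both directions fail.

(⟹) This fails: take t = 9. Then 9 ≡ 2 (mod 7), but 9² = 81 ≡ 18 (mod 21), not 4.

(⟸) This fails: take t = 5. Then 5² = 25 ≡ 4 (mod 21), yet 5 ≡ 5 (mod 7), not 2.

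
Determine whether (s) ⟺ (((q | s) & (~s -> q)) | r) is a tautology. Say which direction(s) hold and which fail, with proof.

Only the forward implication holds.

(⟸) This fails. Under q = T, s = F, r = F, the left side is false but the right side is true.

(⟹) Assume the antecedent. If q is true, ((q | s) & (~s -> q)) | r reduces to true regardless of the other variables. If q is false, the antecedent forces (q = F, s = T, r = F) or (q = F, s = T, r = T), and ((q | s) & (~s -> q)) | r holds there. Either way ((q | s) & (~s -> q)) | r holds.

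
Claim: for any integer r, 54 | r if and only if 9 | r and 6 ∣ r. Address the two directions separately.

[⇒] If 54 ∣ r, write r = 54q. Since 54 = 6·9, r = 9·(6q), so 9 ∣ r; and since 54 = 9·6, r = 6·(9q), so 6 ∣ r.

[⇐] This fails: take r = 18. Both 9 ∣ 18 and 6 ∣ 18, yet 18 is not a multiple of 54 (since 18 = 0·54 + 18), so 54 ∤ 18.

Not equivalent: only (⇒) holds.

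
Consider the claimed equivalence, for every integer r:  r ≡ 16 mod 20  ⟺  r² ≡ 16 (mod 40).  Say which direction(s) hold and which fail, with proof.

Not equivalent: only (⇒) holds.

(⇐) This fails: take r = 4. Then 4² = 16 ≡ 16 (mod 40), yet 4 ≡ 4 (mod 20), not 16.

(⇒) Suppose r ≡ 16 (mod 20). Working modulo 40, r ∈ {16, 36}; for each such r, r² ≡ 16 (mod 40).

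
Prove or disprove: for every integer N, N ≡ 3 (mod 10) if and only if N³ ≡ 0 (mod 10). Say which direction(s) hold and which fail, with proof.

(⟹) This fails: take N = 3. Then 3 ≡ 3 (mod 10), but 3³ = 27 ≡ 7 (mod 10), not 0.

(⟸) This fails: take N = 0. Then 0³ = 0 ≡ 0 (mod 10), yet 0 ≡ 0 (mod 10), not 3.

Neither implication holds.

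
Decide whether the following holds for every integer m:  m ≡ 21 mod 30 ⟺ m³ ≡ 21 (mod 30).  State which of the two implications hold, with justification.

(⇐) Suppose m³ ≡ 21 (mod 30). The only residue r in {0, …, 29} with r³ ≡ 21 (mod 30) is r = 21, so m ≡ 21 (mod 30).

(⇒) Suppose m ≡ 21 mod 30. Write m = 30j + 21. Then (30j + 21)³ = 27000j³ + 56700j² + 39690j + 9261 = 30(900j³ + 1890j² + 1323j + 308) + 21, so m³ ≡ 21 (mod 30).

Both directions hold; the statement is true.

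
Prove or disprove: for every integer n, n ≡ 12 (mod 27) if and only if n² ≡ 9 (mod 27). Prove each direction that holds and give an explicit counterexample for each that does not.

The forward direction holds; the converse fails.

Forward direction. Suppose n ≡ 12 (mod 27). Write n = 27j + 12. Then (27j + 12)² = 729j² + 648j + 144 = 27(27j² + 24j + 5) + 9, so n² ≡ 9 (mod 27).

Converse. This fails: take n = 3. Then 3² = 9 ≡ 9 (mod 27), yet 3 ≡ 3 (mod 27), not 12.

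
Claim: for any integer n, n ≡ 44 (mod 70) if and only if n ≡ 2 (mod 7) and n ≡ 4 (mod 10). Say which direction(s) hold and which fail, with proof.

Both directions hold; the statement is true.

(⟹) Suppose n ≡ 44 (mod 70); write n = 70j + 44. Since 7 ∣ 70, reducing mod 7 gives n ≡ 44 ≡ 2 (mod 7); since 10 ∣ 70, reducing mod 10 gives n ≡ 44 ≡ 4 (mod 10).

(⟸) Conversely, if n ≡ 2 (mod 7) and n ≡ 4 (mod 10), then by the Chinese remainder theorem n ≡ 44 (mod 70). This is exactly n ≡ 44 (mod 70).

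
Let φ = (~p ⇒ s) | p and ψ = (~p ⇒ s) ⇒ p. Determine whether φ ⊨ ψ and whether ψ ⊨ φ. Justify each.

(→) This fails. Under p = F, s = T, the left side is true but the right side is false.

(←) This fails. Under p = F, s = F, the left side is false but the right side is true.

Both directions fail.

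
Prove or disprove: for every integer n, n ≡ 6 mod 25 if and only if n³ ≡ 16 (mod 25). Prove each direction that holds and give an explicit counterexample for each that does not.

(←) Suppose n³ ≡ 16 (mod 25). The only residue r in {0, …, 24} with r³ ≡ 16 (mod 25) is r = 6, so n ≡ 6 (mod 25).

(→) Suppose n ≡ 6 mod 25. Write n = 25j + 6. Then (25j + 6)³ = 15625j³ + 11250j² + 2700j + 216 = 25(625j³ + 450j² + 108j + 8) + 16, so n³ ≡ 16 (mod 25).

Both implications hold.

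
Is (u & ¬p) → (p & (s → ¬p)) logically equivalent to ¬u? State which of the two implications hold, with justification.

Not equivalent: only (⇐) holds.

Forward direction. This fails. Under p = T, u = T, s = F, the left side is true but the right side is false.

Converse. Assume the antecedent. If p is true, (u & ¬p) → (p & (s → ¬p)) reduces to true regardless of the other variables. If p is false, the antecedent forces (p = F, u = F, s = F) or (p = F, u = F, s = T), and (u & ¬p) → (p & (s → ¬p)) holds there. Either way (u & ¬p) → (p & (s → ¬p)) holds.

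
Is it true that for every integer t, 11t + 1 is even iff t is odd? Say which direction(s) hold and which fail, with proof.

Both implications hold.

(→) Suppose 11t + 1 is even. Since 11 is odd, 11t and t have the same parity, so 11t + 1 ≡ t + 1 (mod 2). As 1 is odd, 11t + 1 is even exactly when t is odd. Thus t is odd.

(←) Conversely, suppose t is odd; write t = 2j + 1. Then 11t + 1 = 11·(2j + 1) + 1 = 2·11j + 12, which is even.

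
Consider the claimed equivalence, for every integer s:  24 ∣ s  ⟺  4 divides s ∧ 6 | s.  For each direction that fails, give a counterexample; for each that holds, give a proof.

Only the forward implication holds.

(⇐) This fails: take s = 12. Both 4 ∣ 12 and 6 ∣ 12, yet 12 is not a multiple of 24 (since 12 = 0·24 + 12), so 24 ∤ 12.

(⇒) If 24 ∣ s, write s = 24q. Since 24 = 6·4, s = 4·(6q), so 4 ∣ s; and since 24 = 4·6, s = 6·(4q), so 6 ∣ s.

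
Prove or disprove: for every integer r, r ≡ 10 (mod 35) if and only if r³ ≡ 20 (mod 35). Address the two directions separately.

Not equivalent: only (⇒) holds.

(→) Suppose r ≡ 10 (mod 35). Write r = 35j + 10. Then (35j + 10)³ = 42875j³ + 36750j² + 10500j + 1000 = 35(1225j³ + 1050j² + 300j + 28) + 20, so r³ ≡ 20 (mod 35).

(←) This fails: take r = 5. Then 5³ = 125 ≡ 20 (mod 35), yet 5 ≡ 5 (mod 35), not 10.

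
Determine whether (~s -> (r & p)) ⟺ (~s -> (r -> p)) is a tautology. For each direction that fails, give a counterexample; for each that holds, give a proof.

(⇒) Assume the antecedent. If p is true, ~s -> (r -> p) reduces to true regardless of the other variables. If p is false, the antecedent forces (p = F, r = F, s = T) or (p = F, r = T, s = T), and ~s -> (r -> p) holds there. Either way ~s -> (r -> p) holds.

(⇐) This fails. Under p = F, r = F, s = F, the left side is false but the right side is true.

Only the forward direction holds.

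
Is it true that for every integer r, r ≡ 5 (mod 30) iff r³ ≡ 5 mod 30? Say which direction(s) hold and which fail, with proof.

[⇒] Suppose r ≡ 5 (mod 30). Write r = 30j + 5. Then (30j + 5)³ = 27000j³ + 13500j² + 2250j + 125 = 30(900j³ + 450j² + 75j + 4) + 5, so r³ ≡ 5 (mod 30).

[⇐] Conversely, suppose r³ ≡ 5 (mod 30). The only residue r in {0, …, 29} with r³ ≡ 5 (mod 30) is r = 5, so r ≡ 5 (mod 30).

Both directions hold.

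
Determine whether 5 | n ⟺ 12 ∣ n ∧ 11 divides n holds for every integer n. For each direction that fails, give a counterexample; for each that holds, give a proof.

Neither implication holds.

(⟹) This fails: take n = 5. Certainly 5 ∣ 5, but 12 ∤ 5.

(⟸) This fails: take n = 132. Both 12 ∣ 132 and 11 ∣ 132, yet 132 is not a multiple of 5 (since 132 = 26·5 + 2), so 5 ∤ 132.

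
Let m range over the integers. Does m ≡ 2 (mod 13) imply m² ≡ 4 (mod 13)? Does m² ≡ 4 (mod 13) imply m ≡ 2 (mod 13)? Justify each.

Only the forward implication holds.

(→) Suppose m ≡ 2 (mod 13). Write m = 13j + 2. Then (13j + 2)² = 169j² + 52j + 4 = 13(13j² + 4j) + 4, so m² ≡ 4 (mod 13).

(←) This fails: take m = 11. Then 11² = 121 ≡ 4 (mod 13), yet 11 ≡ 11 (mod 13), not 2.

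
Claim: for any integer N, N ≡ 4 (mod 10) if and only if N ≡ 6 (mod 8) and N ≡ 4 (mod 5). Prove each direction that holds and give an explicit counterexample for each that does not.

(⇒) fails; (⇐) holds.

(⟹) This fails: N = 24 gives 24 ≡ 4 (mod 10) but 24 ≡ 0 (mod 8), so the conjunction on the right does not hold.

(⟸) Conversely, if N ≡ 6 (mod 8) and N ≡ 4 (mod 5), then by the Chinese remainder theorem N ≡ 14 (mod 40). Since 14 ≡ 4 (mod 10) and 10 ∣ 40, we get N ≡ 4 (mod 10).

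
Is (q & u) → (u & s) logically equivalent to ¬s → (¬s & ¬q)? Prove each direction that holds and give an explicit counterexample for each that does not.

(→) This fails. Under u = F, q = T, s = F, the left side is true but the right side is false.

(←) Assume the antecedent. If q is true, the antecedent forces (u = F, q = T, s = T) or (u = T, q = T, s = T), and (q & u) → (u & s) holds there. If q is false, (q & u) → (u & s) reduces to true regardless of the other variables. Either way (q & u) → (u & s) holds.

Only the reverse direction holds.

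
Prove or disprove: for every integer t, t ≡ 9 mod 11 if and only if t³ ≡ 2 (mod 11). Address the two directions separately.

(⇒) This fails: take t = 9. Then 9 ≡ 9 (mod 11), but 9³ = 729 ≡ 3 (mod 11), not 2.

(⇐) This fails: take t = 7. Then 7³ = 343 ≡ 2 (mod 11), yet 7 ≡ 7 (mod 11), not 9.

Neither implication holds.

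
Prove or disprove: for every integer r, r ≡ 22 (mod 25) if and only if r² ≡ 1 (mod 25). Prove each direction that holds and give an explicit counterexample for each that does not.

Forward direction. This fails: take r = 22. Then 22 ≡ 22 (mod 25), but 22² = 484 ≡ 9 (mod 25), not 1.

Converse. This fails: take r = 1. Then 1² = 1 ≡ 1 (mod 25), yet 1 ≡ 1 (mod 25), not 22.

Neither implication holds.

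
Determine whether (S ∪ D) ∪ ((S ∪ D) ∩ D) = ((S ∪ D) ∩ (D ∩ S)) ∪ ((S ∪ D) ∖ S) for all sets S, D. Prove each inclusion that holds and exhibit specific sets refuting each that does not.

(⊆) This inclusion fails. Take S = {1}, D = ∅; then 1 ∈ (S ∪ D) ∪ ((S ∪ D) ∩ D) but 1 ∉ ((S ∪ D) ∩ (D ∩ S)) ∪ ((S ∪ D) ∖ S).

(⊇) Let x ∈ ((S ∪ D) ∩ (D ∩ S)) ∪ ((S ∪ D) ∖ S). Then either x ∈ D and x ∉ S; or x ∈ S ∩ D. In each case x ∈ (S ∪ D) ∪ ((S ∪ D) ∩ D), so ((S ∪ D) ∩ (D ∩ S)) ∪ ((S ∪ D) ∖ S) ⊆ (S ∪ D) ∪ ((S ∪ D) ∩ D).

Only the reverse inclusion holds.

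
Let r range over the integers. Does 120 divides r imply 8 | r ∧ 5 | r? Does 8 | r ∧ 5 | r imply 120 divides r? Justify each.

(⇒) holds; (⇐) fails.

(→) If 120 ∣ r, write r = 120q. Since 120 = 15·8, r = 8·(15q), so 8 ∣ r; and since 120 = 24·5, r = 5·(24q), so 5 ∣ r.

(←) This fails: take r = 40. Both 8 ∣ 40 and 5 ∣ 40, yet 40 is not a multiple of 120 (since 40 = 0·120 + 40), so 120 ∤ 40.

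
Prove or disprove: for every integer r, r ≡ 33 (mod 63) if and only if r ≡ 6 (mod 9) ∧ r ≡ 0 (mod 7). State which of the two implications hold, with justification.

(⟹) This fails: r = 33 gives 33 ≡ 33 (mod 63) but 33 ≡ 5 (mod 7), so the conjunction on the right does not hold.

(⟸) This fails: r = 42 satisfies both congruences on the right (42 ≡ 6 mod 9 and 42 ≡ 0 mod 7) yet 42 ≡ 42 (mod 63), not 33.

(⇒) fails and (⇐) fails.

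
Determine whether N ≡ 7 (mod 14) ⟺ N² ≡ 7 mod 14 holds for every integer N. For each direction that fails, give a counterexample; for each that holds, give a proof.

(⇒) Suppose N ≡ 7 (mod 14). Write N = 14j + 7. Then (14j + 7)² = 196j² + 196j + 49 = 14(14j² + 14j + 3) + 7, so N² ≡ 7 (mod 14).

(⇐) Conversely, suppose N² ≡ 7 (mod 14). The only residue r in {0, …, 13} with r² ≡ 7 (mod 14) is r = 7, so N ≡ 7 (mod 14).

Equivalent; both directions hold.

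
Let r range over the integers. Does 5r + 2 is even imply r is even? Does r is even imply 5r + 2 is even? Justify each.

Both directions hold; the statement is true.

(⇐) Suppose r is even; write r = 2j. Then 5r + 2 = 5·(2j) + 2 = 2·5j + 2, which is even.

(⇒) Suppose 5r + 2 is even. Since 5 is odd, 5r and r have the same parity, so 5r + 2 ≡ r + 2 (mod 2). As 2 is even, 5r + 2 is even exactly when r is even. Thus r is even.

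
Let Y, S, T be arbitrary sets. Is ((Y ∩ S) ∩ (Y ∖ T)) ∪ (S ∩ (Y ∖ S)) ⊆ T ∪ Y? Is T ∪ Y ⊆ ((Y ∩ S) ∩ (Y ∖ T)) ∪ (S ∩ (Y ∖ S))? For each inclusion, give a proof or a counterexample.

(⟹) Let x ∈ ((Y ∩ S) ∩ (Y ∖ T)) ∪ (S ∩ (Y ∖ S)). Then x ∈ Y ∩ S and x ∉ T, from which x ∈ T ∪ Y.

(⟸) This inclusion fails. Take Y = {1}, S = ∅, T = ∅; then 1 ∈ T ∪ Y but 1 ∉ ((Y ∩ S) ∩ (Y ∖ T)) ∪ (S ∩ (Y ∖ S)).

(⊆) holds; (⊇) fails.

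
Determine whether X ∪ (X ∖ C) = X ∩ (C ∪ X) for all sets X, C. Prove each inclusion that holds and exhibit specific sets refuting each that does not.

Forward inclusion. Let x ∈ X ∪ (X ∖ C). Then either x ∈ X and x ∉ C; or x ∈ X ∩ C. In each case x ∈ X ∩ (C ∪ X), so X ∪ (X ∖ C) ⊆ X ∩ (C ∪ X).

Reverse inclusion. Let x ∈ X ∩ (C ∪ X). Then either x ∈ X and x ∉ C; or x ∈ X ∩ C. In each case x ∈ X ∪ (X ∖ C), so X ∩ (C ∪ X) ⊆ X ∪ (X ∖ C).

The two sets are equal.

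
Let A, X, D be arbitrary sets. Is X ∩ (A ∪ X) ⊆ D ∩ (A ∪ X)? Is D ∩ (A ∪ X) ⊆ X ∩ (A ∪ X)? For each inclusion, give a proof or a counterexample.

(⟹) This inclusion fails. Take A = ∅, X = {1}, D = ∅; then 1 ∈ X ∩ (A ∪ X) but 1 ∉ D ∩ (A ∪ X).

(⟸) This inclusion fails. Take A = {1}, X = ∅, D = {1}; then 1 ∈ D ∩ (A ∪ X) but 1 ∉ X ∩ (A ∪ X).

Both inclusions fail.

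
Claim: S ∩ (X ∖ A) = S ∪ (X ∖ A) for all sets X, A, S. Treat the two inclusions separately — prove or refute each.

(⊆) Let x ∈ S ∩ (X ∖ A). Then x ∈ X ∩ S and x ∉ A, from which x ∈ S ∪ (X ∖ A).

(⊇) This inclusion fails. Take X = {1}, A = ∅, S = ∅; then 1 ∈ S ∪ (X ∖ A) but 1 ∉ S ∩ (X ∖ A).

The sets are not equal: only the forward inclusion holds.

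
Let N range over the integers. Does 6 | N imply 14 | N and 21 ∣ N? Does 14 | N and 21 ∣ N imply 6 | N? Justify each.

(⇒) This fails: take N = 6. Certainly 6 ∣ 6, but 14 ∤ 6.

(⇐) Suppose 14 ∣ N and 21 ∣ N. Any common multiple of 14 and 21 is a multiple of their lcm; here lcm(14, 21) = 14·21/gcd(14, 21) = 294/7 = 42, so 42 ∣ N. Since 6 ∣ 42, it follows that 6 ∣ N.

Not equivalent: only (⇐) holds.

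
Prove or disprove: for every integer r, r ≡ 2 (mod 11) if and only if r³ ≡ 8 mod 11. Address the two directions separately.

Forward direction. Suppose r ≡ 2 (mod 11). Write r = 11j + 2. Then (11j + 2)³ = 1331j³ + 726j² + 132j + 8 = 11(121j³ + 66j² + 12j) + 8, so r³ ≡ 8 (mod 11).

Converse. For the converse, argue contrapositively. If r ≢ 2 (mod 11), then r is congruent to one of 0, 1, 3, 4, 5, 6, 7, 8, 9, 10 modulo 11, and these give r³ ≡ 0, 1, 5, 9, 4, 7, 2, 6, 3, 10 respectively — never 8.

Both implications hold.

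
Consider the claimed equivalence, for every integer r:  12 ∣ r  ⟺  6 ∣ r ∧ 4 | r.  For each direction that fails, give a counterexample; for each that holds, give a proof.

The biconditional holds.

(⟸) Suppose 6 ∣ r and 4 ∣ r. Any common multiple of 6 and 4 is a multiple of their lcm; here lcm(6, 4) = 6·4/gcd(6, 4) = 24/2 = 12, so 12 ∣ r.

(⟹) If 12 ∣ r, write r = 12q. Since 12 = 2·6, r = 6·(2q), so 6 ∣ r; and since 12 = 3·4, r = 4·(3q), so 4 ∣ r.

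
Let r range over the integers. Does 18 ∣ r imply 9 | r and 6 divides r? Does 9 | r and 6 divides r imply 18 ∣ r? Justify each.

Both implications hold.

[⇒] If 18 ∣ r, write r = 18q. Since 18 = 2·9, r = 9·(2q), so 9 ∣ r; and since 18 = 3·6, r = 6·(3q), so 6 ∣ r.

[⇐] Suppose 9 ∣ r and 6 ∣ r. Any common multiple of 9 and 6 is a multiple of their lcm; here lcm(9, 6) = 9·6/gcd(9, 6) = 54/3 = 18, so 18 ∣ r.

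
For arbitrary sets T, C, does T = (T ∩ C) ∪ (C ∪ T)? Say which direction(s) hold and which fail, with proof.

(⊆) Let x ∈ T. Then either x ∈ T and x ∉ C; or x ∈ T ∩ C. In each case x ∈ (T ∩ C) ∪ (C ∪ T), so T ⊆ (T ∩ C) ∪ (C ∪ T).

(⊇) This inclusion fails. Take T = ∅, C = {1}; then 1 ∈ (T ∩ C) ∪ (C ∪ T) but 1 ∉ T.

(⊆) holds; (⊇) fails.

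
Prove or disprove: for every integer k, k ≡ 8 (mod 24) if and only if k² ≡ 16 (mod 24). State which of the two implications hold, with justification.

(→) Suppose k ≡ 8 (mod 24). Write k = 24j + 8. Then (24j + 8)² = 576j² + 384j + 64 = 24(24j² + 16j + 2) + 16, so k² ≡ 16 (mod 24).

(←) This fails: take k = 4. Then 4² = 16 ≡ 16 (mod 24), yet 4 ≡ 4 (mod 24), not 8.

(⇒) holds; (⇐) fails.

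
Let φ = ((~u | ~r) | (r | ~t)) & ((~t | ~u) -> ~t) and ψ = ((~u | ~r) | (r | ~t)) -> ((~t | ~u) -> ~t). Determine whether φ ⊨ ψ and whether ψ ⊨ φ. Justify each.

(⇒) Assume the antecedent. If u is true, the consequent reduces to true regardless of the other variables. If u is false, the antecedent forces (r = F, u = F, t = F) or (r = T, u = F, t = F), and the consequent holds there. Either way the consequent holds.

(⇐) Assume the antecedent. If u is true, the consequent reduces to true regardless of the other variables. If u is false, the antecedent forces (r = F, u = F, t = F) or (r = T, u = F, t = F), and the consequent holds there. Either way the consequent holds.

The biconditional holds.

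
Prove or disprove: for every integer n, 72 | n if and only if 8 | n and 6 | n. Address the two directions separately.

Only the forward implication holds.

(→) If 72 ∣ n, write n = 72q. Since 72 = 9·8, n = 8·(9q), so 8 ∣ n; and since 72 = 12·6, n = 6·(12q), so 6 ∣ n.

(←) This fails: take n = 24. Both 8 ∣ 24 and 6 ∣ 24, yet 24 is not a multiple of 72 (since 24 = 0·72 + 24), so 72 ∤ 24.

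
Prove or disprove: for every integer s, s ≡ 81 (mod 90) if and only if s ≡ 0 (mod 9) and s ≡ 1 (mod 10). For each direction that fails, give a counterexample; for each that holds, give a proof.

[⇒] Suppose s ≡ 81 (mod 90); write s = 90j + 81. Since 9 ∣ 90, reducing mod 9 gives s ≡ 81 ≡ 0 (mod 9); since 10 ∣ 90, reducing mod 10 gives s ≡ 81 ≡ 1 (mod 10).

[⇐] Conversely, if s ≡ 0 (mod 9) and s ≡ 1 (mod 10), then by the Chinese remainder theorem s ≡ 81 (mod 90). This is exactly s ≡ 81 (mod 90).

Both implications hold.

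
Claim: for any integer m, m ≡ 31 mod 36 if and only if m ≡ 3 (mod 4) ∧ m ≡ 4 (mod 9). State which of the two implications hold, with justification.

Equivalent; both directions hold.

(⟸) If m ≡ 3 (mod 4) and m ≡ 4 (mod 9), then by the Chinese remainder theorem m ≡ 31 (mod 36). This is exactly m ≡ 31 (mod 36).

(⟹) Suppose m ≡ 31 (mod 36); write m = 36j + 31. Since 4 ∣ 36, reducing mod 4 gives m ≡ 31 ≡ 3 (mod 4); since 9 ∣ 36, reducing mod 9 gives m ≡ 31 ≡ 4 (mod 9).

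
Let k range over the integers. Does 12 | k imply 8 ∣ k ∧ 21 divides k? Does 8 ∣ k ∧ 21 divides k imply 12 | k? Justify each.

(⇒) fails; (⇐) holds.

(→) This fails: take k = 12. Certainly 12 ∣ 12, but 8 ∤ 12.

(←) Suppose 8 ∣ k and 21 ∣ k. Any common multiple of 8 and 21 is a multiple of their lcm; here gcd(8, 21) = 1, so lcm(8, 21) = 8·21 = 168, so 168 ∣ k. Since 12 ∣ 168, it follows that 12 ∣ k.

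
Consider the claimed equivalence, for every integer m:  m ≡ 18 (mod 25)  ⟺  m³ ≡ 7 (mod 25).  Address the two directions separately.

Both directions hold.

(→) Suppose m ≡ 18 (mod 25). Write m = 25j + 18. Then (25j + 18)³ = 15625j³ + 33750j² + 24300j + 5832 = 25(625j³ + 1350j² + 972j + 233) + 7, so m³ ≡ 7 (mod 25).

(←) Conversely, suppose m³ ≡ 7 (mod 25). The only residue r in {0, …, 24} with r³ ≡ 7 (mod 25) is r = 18, so m ≡ 18 (mod 25).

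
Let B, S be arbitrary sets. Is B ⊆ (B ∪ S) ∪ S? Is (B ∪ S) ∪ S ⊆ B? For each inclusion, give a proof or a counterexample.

Only the forward inclusion holds.

(⊆) Let x ∈ B. Then either x ∈ B and x ∉ S; or x ∈ B ∩ S. In each case x ∈ (B ∪ S) ∪ S, so B ⊆ (B ∪ S) ∪ S.

(⊇) This inclusion fails. Take B = ∅, S = {1}; then 1 ∈ (B ∪ S) ∪ S but 1 ∉ B.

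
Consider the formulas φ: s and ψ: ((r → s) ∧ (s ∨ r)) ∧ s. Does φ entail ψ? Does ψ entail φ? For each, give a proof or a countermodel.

Both implications hold.

(→) Assume the antecedent. If s is true, ((r → s) ∧ (s ∨ r)) ∧ s reduces to true regardless of the other variables. If s is false, the antecedent cannot hold. Either way ((r → s) ∧ (s ∨ r)) ∧ s holds.

(←) Assume the antecedent. If s is true, s reduces to true regardless of the other variables. If s is false, the antecedent cannot hold. Either way s holds.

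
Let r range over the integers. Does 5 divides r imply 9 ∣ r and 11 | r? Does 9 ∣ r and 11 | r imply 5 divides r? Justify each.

(⟹) This fails: take r = 5. Certainly 5 ∣ 5, but 9 ∤ 5.

(⟸) This fails: take r = 99. Both 9 ∣ 99 and 11 ∣ 99, yet 99 is not a multiple of 5 (since 99 = 19·5 + 4), so 5 ∤ 99.

(⇒) fails and (⇐) fails.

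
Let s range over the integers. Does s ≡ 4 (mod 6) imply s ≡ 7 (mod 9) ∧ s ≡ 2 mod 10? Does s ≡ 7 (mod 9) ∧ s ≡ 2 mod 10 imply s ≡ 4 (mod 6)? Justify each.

Not equivalent: only (⇐) holds.

[⇒] This fails: s = 64 gives 64 ≡ 4 (mod 6) but 64 ≡ 1 (mod 9), so the conjunction on the right does not hold.

[⇐] Conversely, if s ≡ 7 (mod 9) and s ≡ 2 (mod 10), then by the Chinese remainder theorem s ≡ 52 (mod 90). Since 52 ≡ 4 (mod 6) and 6 ∣ 90, we get s ≡ 4 (mod 6).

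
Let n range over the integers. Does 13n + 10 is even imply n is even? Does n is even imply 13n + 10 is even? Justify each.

Both directions hold; the statement is true.

Forward direction. Suppose 13n + 10 is even. Since 13 is odd, 13n and n have the same parity, so 13n + 10 ≡ n + 10 (mod 2). As 10 is even, 13n + 10 is even exactly when n is even. Thus n is even.

Converse. Suppose n is even; write n = 2j. Then 13n + 10 = 13·(2j) + 10 = 2·13j + 10, which is even.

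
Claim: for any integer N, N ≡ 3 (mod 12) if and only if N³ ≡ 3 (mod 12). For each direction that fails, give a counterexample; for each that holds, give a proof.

(⟹) Suppose N ≡ 3 (mod 12). Write N = 12j + 3. Then (12j + 3)³ = 1728j³ + 1296j² + 324j + 27 = 12(144j³ + 108j² + 27j + 2) + 3, so N³ ≡ 3 (mod 12).

(⟸) For the converse, argue contrapositively. If N ≢ 3 (mod 12), then N is congruent to one of 0, 1, 2, 4, 5, 6, 7, 8, 9, 10, 11 modulo 12, and these give N³ ≡ 0, 1, 8, 4, 5, 0, 7, 8, 9, 4, 11 respectively — never 3.

Both implications hold.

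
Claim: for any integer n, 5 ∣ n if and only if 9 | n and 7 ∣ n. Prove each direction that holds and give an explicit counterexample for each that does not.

Both directions fail.

Forward direction. This fails: take n = 5. Certainly 5 ∣ 5, but 9 ∤ 5.

Converse. This fails: take n = 63. Both 9 ∣ 63 and 7 ∣ 63, yet 63 is not a multiple of 5 (since 63 = 12·5 + 3), so 5 ∤ 63.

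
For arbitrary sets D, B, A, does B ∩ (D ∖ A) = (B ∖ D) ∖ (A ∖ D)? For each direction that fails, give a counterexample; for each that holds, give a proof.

(⊆) This inclusion fails. Take D = {1}, B = {1}, A = ∅; then 1 ∈ B ∩ (D ∖ A) but 1 ∉ (B ∖ D) ∖ (A ∖ D).

(⊇) This inclusion fails. Take D = ∅, B = {1}, A = ∅; then 1 ∈ (B ∖ D) ∖ (A ∖ D) but 1 ∉ B ∩ (D ∖ A).

(⊆) fails and (⊇) fails.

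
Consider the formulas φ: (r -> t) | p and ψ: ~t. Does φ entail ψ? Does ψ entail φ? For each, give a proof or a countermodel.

Both directions fail.

(⇒) This fails. Under r = F, p = F, t = T, the left side is true but the right side is false.

(⇐) This fails. Under r = T, p = F, t = F, the left side is false but the right side is true.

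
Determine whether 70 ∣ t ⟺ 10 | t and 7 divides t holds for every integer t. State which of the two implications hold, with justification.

Both implications hold.

(⟸) Suppose 10 ∣ t and 7 ∣ t. Any common multiple of 10 and 7 is a multiple of their lcm; here gcd(10, 7) = 1, so lcm(10, 7) = 10·7 = 70, so 70 ∣ t.

(⟹) If 70 ∣ t, write t = 70q. Since 70 = 7·10, t = 10·(7q), so 10 ∣ t; and since 70 = 10·7, t = 7·(10q), so 7 ∣ t.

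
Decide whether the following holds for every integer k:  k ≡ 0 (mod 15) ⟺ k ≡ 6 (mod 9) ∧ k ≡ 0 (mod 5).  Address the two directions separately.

[⇒] This fails: k = 0 gives 0 ≡ 0 (mod 15) but 0 ≡ 0 (mod 9), so the conjunction on the right does not hold.

[⇐] Conversely, if k ≡ 6 (mod 9) and k ≡ 0 (mod 5), then by the Chinese remainder theorem k ≡ 15 (mod 45). Since 15 ≡ 0 (mod 15) and 15 ∣ 45, we get k ≡ 0 (mod 15).

Only the converse holds.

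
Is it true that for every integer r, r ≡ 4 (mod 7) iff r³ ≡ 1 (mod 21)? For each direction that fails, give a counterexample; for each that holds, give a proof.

Forward direction. This fails: take r = 11. Then 11 ≡ 4 (mod 7), but 11³ = 1331 ≡ 8 (mod 21), not 1.

Converse. This fails: take r = 1. Then 1³ = 1 ≡ 1 (mod 21), yet 1 ≡ 1 (mod 7), not 4.

(⇒) fails and (⇐) fails.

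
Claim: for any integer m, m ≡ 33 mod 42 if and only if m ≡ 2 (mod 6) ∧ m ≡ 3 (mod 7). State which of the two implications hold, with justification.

Forward direction. This fails: m = 33 gives 33 ≡ 33 (mod 42) but 33 ≡ 3 (mod 6), so the conjunction on the right does not hold.

Converse. This fails: m = 38 satisfies both congruences on the right (38 ≡ 2 mod 6 and 38 ≡ 3 mod 7) yet 38 ≡ 38 (mod 42), not 33.

Both directions fail.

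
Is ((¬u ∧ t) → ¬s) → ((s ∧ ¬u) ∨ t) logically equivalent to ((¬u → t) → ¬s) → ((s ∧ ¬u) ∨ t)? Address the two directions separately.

Only the forward implication holds.

[⇒] Assume the antecedent. If t is true, the consequent reduces to true regardless of the other variables. If t is false, the antecedent forces (t = F, u = F, s = T), and the consequent holds there. Either way the consequent holds.

[⇐] This fails. Under t = F, u = T, s = T, the left side is false but the right side is true.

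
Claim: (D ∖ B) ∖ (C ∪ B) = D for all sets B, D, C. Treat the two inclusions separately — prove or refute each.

Only the forward inclusion holds.

Reverse inclusion. This inclusion fails. Take B = {1}, D = {1}, C = ∅; then 1 ∈ D but 1 ∉ (D ∖ B) ∖ (C ∪ B).

Forward inclusion. Let x ∈ (D ∖ B) ∖ (C ∪ B). Then x ∈ D and x ∉ B, C, from which x ∈ D.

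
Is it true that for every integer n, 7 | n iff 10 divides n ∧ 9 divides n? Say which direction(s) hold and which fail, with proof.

(⇒) This fails: take n = 7. Certainly 7 ∣ 7, but 10 ∤ 7.

(⇐) This fails: take n = 90. Both 10 ∣ 90 and 9 ∣ 90, yet 90 is not a multiple of 7 (since 90 = 12·7 + 6), so 7 ∤ 90.

Neither direction holds.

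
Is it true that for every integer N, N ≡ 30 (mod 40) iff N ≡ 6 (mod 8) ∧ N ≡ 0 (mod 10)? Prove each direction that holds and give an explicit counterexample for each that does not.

The biconditional holds.

Forward direction. Suppose N ≡ 30 (mod 40); write N = 40j + 30. Since 8 ∣ 40, reducing mod 8 gives N ≡ 30 ≡ 6 (mod 8); since 10 ∣ 40, reducing mod 10 gives N ≡ 30 ≡ 0 (mod 10).

Converse. If N ≡ 6 (mod 8) and N ≡ 0 (mod 10), then by the Chinese remainder theorem N ≡ 30 (mod 40). This is exactly N ≡ 30 (mod 40).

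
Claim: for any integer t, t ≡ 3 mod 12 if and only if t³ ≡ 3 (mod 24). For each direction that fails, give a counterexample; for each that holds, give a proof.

Not equivalent: only (⇐) holds.

(→) This fails: take t = 15. Then 15 ≡ 3 (mod 12), but 15³ = 3375 ≡ 15 (mod 24), not 3.

(←) Conversely, the residues r modulo 24 with r³ ≡ 3 (mod 24) are exactly {3}, and each is ≡ 3 (mod 12).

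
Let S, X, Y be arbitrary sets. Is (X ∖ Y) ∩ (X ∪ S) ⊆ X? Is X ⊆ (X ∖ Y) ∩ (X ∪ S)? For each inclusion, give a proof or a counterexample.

(⊇) This inclusion fails. Take S = ∅, X = {1}, Y = {1}; then 1 ∈ X but 1 ∉ (X ∖ Y) ∩ (X ∪ S).

(⊆) Let x ∈ (X ∖ Y) ∩ (X ∪ S). Then either x ∈ X and x ∉ S, Y; or x ∈ S ∩ X and x ∉ Y. In each case x ∈ X, so (X ∖ Y) ∩ (X ∪ S) ⊆ X.

Only the forward inclusion holds.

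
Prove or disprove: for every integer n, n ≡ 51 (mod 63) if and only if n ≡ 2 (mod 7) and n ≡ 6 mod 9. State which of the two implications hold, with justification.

(⇒) Suppose n ≡ 51 (mod 63); write n = 63j + 51. Since 7 ∣ 63, reducing mod 7 gives n ≡ 51 ≡ 2 (mod 7); since 9 ∣ 63, reducing mod 9 gives n ≡ 51 ≡ 6 (mod 9).

(⇐) Conversely, if n ≡ 2 (mod 7) and n ≡ 6 (mod 9), then by the Chinese remainder theorem n ≡ 51 (mod 63). This is exactly n ≡ 51 (mod 63).

Equivalent; both directions hold.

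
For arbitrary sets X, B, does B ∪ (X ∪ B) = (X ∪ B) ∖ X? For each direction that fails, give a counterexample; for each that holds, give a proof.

(⟸) Let x ∈ (X ∪ B) ∖ X. Then x ∈ B and x ∉ X, from which x ∈ B ∪ (X ∪ B).

(⟹) This inclusion fails. Take X = {1}, B = ∅; then 1 ∈ B ∪ (X ∪ B) but 1 ∉ (X ∪ B) ∖ X.

(⊆) fails; (⊇) holds.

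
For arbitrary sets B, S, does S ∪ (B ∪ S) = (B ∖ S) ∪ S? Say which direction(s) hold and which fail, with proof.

The two sets are equal.

(⟹) Let x ∈ S ∪ (B ∪ S). Then either x ∈ B and x ∉ S; or x ∈ S and x ∉ B; or x ∈ B ∩ S. In each case x ∈ (B ∖ S) ∪ S, so S ∪ (B ∪ S) ⊆ (B ∖ S) ∪ S.

(⟸) Let x ∈ (B ∖ S) ∪ S. Then either x ∈ B and x ∉ S; or x ∈ S and x ∉ B; or x ∈ B ∩ S. In each case x ∈ S ∪ (B ∪ S), so (B ∖ S) ∪ S ⊆ S ∪ (B ∪ S).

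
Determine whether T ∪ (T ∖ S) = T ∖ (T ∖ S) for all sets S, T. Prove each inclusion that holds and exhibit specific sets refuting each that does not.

(⊆) fails; (⊇) holds.

(⟹) This inclusion fails. Take S = ∅, T = {1}; then 1 ∈ T ∪ (T ∖ S) but 1 ∉ T ∖ (T ∖ S).

(⟸) Let x ∈ T ∖ (T ∖ S). Then x ∈ S ∩ T, from which x ∈ T ∪ (T ∖ S).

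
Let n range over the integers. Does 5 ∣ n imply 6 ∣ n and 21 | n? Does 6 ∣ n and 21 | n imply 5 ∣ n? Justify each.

Forward direction. This fails: take n = 5. Certainly 5 ∣ 5, but 6 ∤ 5.

Converse. This fails: take n = 42. Both 6 ∣ 42 and 21 ∣ 42, yet 42 is not a multiple of 5 (since 42 = 8·5 + 2), so 5 ∤ 42.

Neither implication holds.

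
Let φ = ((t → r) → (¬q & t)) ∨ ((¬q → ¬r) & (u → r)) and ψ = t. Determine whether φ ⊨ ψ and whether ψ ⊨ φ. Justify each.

Not equivalent: only (⇐) holds.

(⇐) Assume the antecedent. If t is true, the consequent reduces to true regardless of the other variables. If t is false, the antecedent cannot hold. Either way the consequent holds.

(⇒) This fails. Under r = F, u = F, t = F, q = F, the left side is true but the right side is false.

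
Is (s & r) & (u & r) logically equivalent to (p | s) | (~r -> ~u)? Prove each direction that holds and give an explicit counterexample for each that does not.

The forward direction holds; the converse fails.

(←) This fails. Under s = F, p = F, r = F, u = F, the left side is false but the right side is true.

(→) Assume the antecedent. If s is true, (p | s) | (~r -> ~u) reduces to true regardless of the other variables. If s is false, the antecedent cannot hold. Either way (p | s) | (~r -> ~u) holds.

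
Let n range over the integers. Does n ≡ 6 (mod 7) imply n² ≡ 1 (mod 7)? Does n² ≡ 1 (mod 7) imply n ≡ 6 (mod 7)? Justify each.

(⇐) This fails: take n = 1. Then 1² = 1 ≡ 1 (mod 7), yet 1 ≡ 1 (mod 7), not 6.

(⇒) Suppose n ≡ 6 (mod 7). Write n = 7j + 6. Then (7j + 6)² = 49j² + 84j + 36 = 7(7j² + 12j + 5) + 1, so n² ≡ 1 (mod 7).

Only the forward direction holds.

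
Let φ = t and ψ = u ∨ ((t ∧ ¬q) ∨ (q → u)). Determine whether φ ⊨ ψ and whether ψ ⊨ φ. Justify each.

(⇒) This fails. Under t = T, u = F, q = T, the left side is true but the right side is false.

(⇐) This fails. Under t = F, u = F, q = F, the left side is false but the right side is true.

Neither direction holds.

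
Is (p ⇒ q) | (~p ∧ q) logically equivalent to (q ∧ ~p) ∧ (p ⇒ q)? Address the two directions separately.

Not equivalent: only (⇐) holds.

(⇒) This fails. Under p = F, q = F, the left side is true but the right side is false.

(⇐) Assume the antecedent. If p is true, the antecedent cannot hold. If p is false, (p ⇒ q) | (~p ∧ q) reduces to true regardless of the other variables. Either way (p ⇒ q) | (~p ∧ q) holds.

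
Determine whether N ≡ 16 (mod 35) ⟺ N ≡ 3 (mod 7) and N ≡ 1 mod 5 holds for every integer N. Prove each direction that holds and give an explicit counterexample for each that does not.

Neither direction holds.

(⟹) This fails: N = 16 gives 16 ≡ 16 (mod 35) but 16 ≡ 2 (mod 7), so the conjunction on the right does not hold.

(⟸) This fails: N = 31 satisfies both congruences on the right (31 ≡ 3 mod 7 and 31 ≡ 1 mod 5) yet 31 ≡ 31 (mod 35), not 16.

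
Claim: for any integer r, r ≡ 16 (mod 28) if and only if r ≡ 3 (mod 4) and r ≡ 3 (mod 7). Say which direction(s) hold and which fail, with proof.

Neither direction holds.

(⇒) This fails: r = 16 gives 16 ≡ 16 (mod 28) but 16 ≡ 0 (mod 4), so the conjunction on the right does not hold.

(⇐) This fails: r = 3 satisfies both congruences on the right (3 ≡ 3 mod 4 and 3 ≡ 3 mod 7) yet 3 ≡ 3 (mod 28), not 16.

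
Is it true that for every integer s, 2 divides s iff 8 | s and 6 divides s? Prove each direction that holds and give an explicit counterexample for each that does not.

Only the converse holds.

[⇐] Suppose 8 ∣ s and 6 ∣ s. Any common multiple of 8 and 6 is a multiple of their lcm; here lcm(8, 6) = 8·6/gcd(8, 6) = 48/2 = 24, so 24 ∣ s. Since 2 ∣ 24, it follows that 2 ∣ s.

[⇒] This fails: take s = 2. Certainly 2 ∣ 2, but 8 ∤ 2.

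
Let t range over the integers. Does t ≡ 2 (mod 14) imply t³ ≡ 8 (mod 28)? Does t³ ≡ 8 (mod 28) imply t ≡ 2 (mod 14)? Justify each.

Only the forward direction holds.

(⟹) Suppose t ≡ 2 (mod 14). Working modulo 28, t ∈ {2, 16}; for each such r, r³ ≡ 8 (mod 28).

(⟸) This fails: take t = 4. Then 4³ = 64 ≡ 8 (mod 28), yet 4 ≡ 4 (mod 14), not 2.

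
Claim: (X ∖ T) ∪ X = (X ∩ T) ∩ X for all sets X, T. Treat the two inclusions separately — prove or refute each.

Reverse inclusion. Let x ∈ (X ∩ T) ∩ X. Then x ∈ X ∩ T, from which x ∈ (X ∖ T) ∪ X.

Forward inclusion. This inclusion fails. Take X = {1}, T = ∅; then 1 ∈ (X ∖ T) ∪ X but 1 ∉ (X ∩ T) ∩ X.

(⊆) fails; (⊇) holds.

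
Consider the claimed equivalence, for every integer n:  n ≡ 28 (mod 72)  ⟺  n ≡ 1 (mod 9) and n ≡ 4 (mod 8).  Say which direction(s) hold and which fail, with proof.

Both implications hold.

[⇐] If n ≡ 1 (mod 9) and n ≡ 4 (mod 8), then by the Chinese remainder theorem n ≡ 28 (mod 72). This is exactly n ≡ 28 (mod 72).

[⇒] Suppose n ≡ 28 (mod 72); write n = 72j + 28. Since 9 ∣ 72, reducing mod 9 gives n ≡ 28 ≡ 1 (mod 9); since 8 ∣ 72, reducing mod 8 gives n ≡ 28 ≡ 4 (mod 8).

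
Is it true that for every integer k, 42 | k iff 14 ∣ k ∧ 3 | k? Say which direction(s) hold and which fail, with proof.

Equivalent; both directions hold.

[⇒] If 42 ∣ k, write k = 42q. Since 42 = 3·14, k = 14·(3q), so 14 ∣ k; and since 42 = 14·3, k = 3·(14q), so 3 ∣ k.

[⇐] Suppose 14 ∣ k and 3 ∣ k. Any common multiple of 14 and 3 is a multiple of their lcm; here gcd(14, 3) = 1, so lcm(14, 3) = 14·3 = 42, so 42 ∣ k.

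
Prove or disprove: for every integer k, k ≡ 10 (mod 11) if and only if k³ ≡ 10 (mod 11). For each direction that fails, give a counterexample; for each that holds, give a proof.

Forward direction. Suppose k ≡ 10 (mod 11). Write k = 11j + 10. Then (11j + 10)³ = 1331j³ + 3630j² + 3300j + 1000 = 11(121j³ + 330j² + 300j + 90) + 10, so k³ ≡ 10 (mod 11).

Converse. For the converse, argue contrapositively. If k ≢ 10 (mod 11), then k is congruent to one of 0, 1, 2, 3, 4, 5, 6, 7, 8, 9 modulo 11, and these give k³ ≡ 0, 1, 8, 5, 9, 4, 7, 2, 6, 3 respectively — never 10.

Equivalent; both directions hold.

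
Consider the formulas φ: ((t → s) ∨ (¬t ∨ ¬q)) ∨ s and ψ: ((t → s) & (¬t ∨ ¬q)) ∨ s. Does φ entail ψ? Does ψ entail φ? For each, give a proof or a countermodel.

Forward direction. This fails. Under s = F, q = F, t = T, the left side is true but the right side is false.

Converse. Assume the antecedent. If s is true, ((t → s) ∨ (¬t ∨ ¬q)) ∨ s reduces to true regardless of the other variables. If s is false, the antecedent forces (s = F, q = F, t = F) or (s = F, q = T, t = F), and ((t → s) ∨ (¬t ∨ ¬q)) ∨ s holds there. Either way ((t → s) ∨ (¬t ∨ ¬q)) ∨ s holds.

The forward direction fails; the converse holds.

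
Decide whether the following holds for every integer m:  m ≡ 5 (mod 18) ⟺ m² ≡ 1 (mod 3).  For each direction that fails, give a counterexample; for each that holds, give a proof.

(⇒) holds; (⇐) fails.

(←) This fails: take m = 1. Then 1² = 1 ≡ 1 (mod 3), yet 1 ≡ 1 (mod 18), not 5.

(→) Suppose m ≡ 5 (mod 18). Then m² ≡ 5² = 25 (mod 18), and since 3 ∣ 18, also m² ≡ 1 (mod 3).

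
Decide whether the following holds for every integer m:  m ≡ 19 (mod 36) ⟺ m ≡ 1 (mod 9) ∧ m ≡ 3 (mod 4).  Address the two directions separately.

Converse. If m ≡ 1 (mod 9) and m ≡ 3 (mod 4), then by the Chinese remainder theorem m ≡ 19 (mod 36). This is exactly m ≡ 19 (mod 36).

Forward direction. Suppose m ≡ 19 (mod 36); write m = 36j + 19. Since 9 ∣ 36, reducing mod 9 gives m ≡ 19 ≡ 1 (mod 9); since 4 ∣ 36, reducing mod 4 gives m ≡ 19 ≡ 3 (mod 4).

Both implications hold.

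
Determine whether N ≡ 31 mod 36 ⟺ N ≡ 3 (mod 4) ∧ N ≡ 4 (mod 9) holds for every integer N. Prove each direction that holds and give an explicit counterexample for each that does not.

Both implications hold.

[⇒] Suppose N ≡ 31 (mod 36); write N = 36j + 31. Since 4 ∣ 36, reducing mod 4 gives N ≡ 31 ≡ 3 (mod 4); since 9 ∣ 36, reducing mod 9 gives N ≡ 31 ≡ 4 (mod 9).

[⇐] Conversely, if N ≡ 3 (mod 4) and N ≡ 4 (mod 9), then by the Chinese remainder theorem N ≡ 31 (mod 36). This is exactly N ≡ 31 (mod 36).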